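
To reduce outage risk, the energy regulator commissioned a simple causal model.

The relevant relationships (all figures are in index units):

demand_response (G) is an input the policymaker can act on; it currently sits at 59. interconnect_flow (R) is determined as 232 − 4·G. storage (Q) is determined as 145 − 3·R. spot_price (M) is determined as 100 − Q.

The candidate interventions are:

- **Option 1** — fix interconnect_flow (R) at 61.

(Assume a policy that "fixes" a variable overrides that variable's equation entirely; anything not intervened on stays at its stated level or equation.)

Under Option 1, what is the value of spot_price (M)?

138

Option 1 (R := 61):
  G = 59
  R = 61
  Q = 145 − 3·61 = -38
  M = 100 − (-38) = 138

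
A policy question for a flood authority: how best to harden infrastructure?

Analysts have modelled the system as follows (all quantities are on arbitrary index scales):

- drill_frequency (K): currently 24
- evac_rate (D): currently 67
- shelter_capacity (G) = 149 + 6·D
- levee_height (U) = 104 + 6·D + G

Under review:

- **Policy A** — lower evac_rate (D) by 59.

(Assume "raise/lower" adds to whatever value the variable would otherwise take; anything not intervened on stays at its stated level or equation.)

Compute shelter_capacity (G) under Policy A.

197

Policy A (D − 59):
  D = 67 − 59 = 8
  G = 149 + 6·8 = 197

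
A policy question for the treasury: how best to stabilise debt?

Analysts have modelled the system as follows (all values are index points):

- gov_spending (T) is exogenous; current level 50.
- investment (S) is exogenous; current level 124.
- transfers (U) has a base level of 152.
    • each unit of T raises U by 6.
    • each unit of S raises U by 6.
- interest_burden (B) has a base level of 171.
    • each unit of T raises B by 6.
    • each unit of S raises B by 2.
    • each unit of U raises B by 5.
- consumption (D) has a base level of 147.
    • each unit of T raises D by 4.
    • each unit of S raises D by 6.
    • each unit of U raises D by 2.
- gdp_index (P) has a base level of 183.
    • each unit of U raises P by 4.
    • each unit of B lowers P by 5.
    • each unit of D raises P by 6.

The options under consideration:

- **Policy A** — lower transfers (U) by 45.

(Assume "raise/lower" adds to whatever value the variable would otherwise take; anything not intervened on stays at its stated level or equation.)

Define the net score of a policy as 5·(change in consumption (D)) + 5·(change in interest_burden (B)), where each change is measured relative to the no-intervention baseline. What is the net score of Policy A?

Baseline:
  T = 50
  S = 124
  U = 152 + 6·50 + 6·124 = 1196
  B = 171 + 6·50 + 2·124 + 5·1196 = 6699
  D = 147 + 4·50 + 6·124 + 2·1196 = 3483
Policy A (U − 45):
  T = 50
  S = 124
  U = 152 + 6·50 + 6·124 (−45 from intervention) = 1151
  B = 171 + 6·50 + 2·124 + 5·1151 = 6474
  D = 147 + 4·50 + 6·124 + 2·1151 = 3393
ΔD = 3393 − 3483 = -90; ΔB = 6474 − 6699 = -225
Score = 5·(-90) + 5·(-225) = -1575

-1575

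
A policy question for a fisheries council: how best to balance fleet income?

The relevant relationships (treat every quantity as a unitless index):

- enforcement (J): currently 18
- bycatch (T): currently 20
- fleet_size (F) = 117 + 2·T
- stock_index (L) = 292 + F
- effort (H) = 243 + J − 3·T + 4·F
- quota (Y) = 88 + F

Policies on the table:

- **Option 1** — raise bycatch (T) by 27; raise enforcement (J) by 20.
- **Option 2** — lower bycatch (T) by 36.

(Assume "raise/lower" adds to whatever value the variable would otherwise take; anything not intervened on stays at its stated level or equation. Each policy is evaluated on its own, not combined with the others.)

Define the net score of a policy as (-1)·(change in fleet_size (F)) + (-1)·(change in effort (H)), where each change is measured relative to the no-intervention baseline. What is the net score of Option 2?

Baseline:
  J = 18
  T = 20
  F = 117 + 2·20 = 157
  H = 243 + 18 − 3·20 + 4·157 = 829
Option 2 (T − 36):
  J = 18
  T = 20 − 36 = -16
  F = 117 + 2·(-16) = 85
  H = 243 + 18 − 3·(-16) + 4·85 = 649
ΔF = 85 − 157 = -72; ΔH = 649 − 829 = -180
Score = (-1)·(-72) + (-1)·(-180) = 252

252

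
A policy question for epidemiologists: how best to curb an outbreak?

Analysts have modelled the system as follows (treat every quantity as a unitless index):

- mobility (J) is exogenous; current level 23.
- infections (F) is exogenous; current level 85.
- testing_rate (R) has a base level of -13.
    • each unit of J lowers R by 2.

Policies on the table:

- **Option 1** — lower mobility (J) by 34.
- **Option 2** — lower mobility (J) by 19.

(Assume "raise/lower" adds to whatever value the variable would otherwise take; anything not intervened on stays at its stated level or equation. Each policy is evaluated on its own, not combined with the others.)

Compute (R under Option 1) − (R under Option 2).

30

Option 1 (J − 34):
  J = 23 − 34 = -11
  R = -13 − 2·(-11) = 9
Option 2 (J − 19):
  J = 23 − 19 = 4
  R = -13 − 2·4 = -21
R: 9 − (-21) = 30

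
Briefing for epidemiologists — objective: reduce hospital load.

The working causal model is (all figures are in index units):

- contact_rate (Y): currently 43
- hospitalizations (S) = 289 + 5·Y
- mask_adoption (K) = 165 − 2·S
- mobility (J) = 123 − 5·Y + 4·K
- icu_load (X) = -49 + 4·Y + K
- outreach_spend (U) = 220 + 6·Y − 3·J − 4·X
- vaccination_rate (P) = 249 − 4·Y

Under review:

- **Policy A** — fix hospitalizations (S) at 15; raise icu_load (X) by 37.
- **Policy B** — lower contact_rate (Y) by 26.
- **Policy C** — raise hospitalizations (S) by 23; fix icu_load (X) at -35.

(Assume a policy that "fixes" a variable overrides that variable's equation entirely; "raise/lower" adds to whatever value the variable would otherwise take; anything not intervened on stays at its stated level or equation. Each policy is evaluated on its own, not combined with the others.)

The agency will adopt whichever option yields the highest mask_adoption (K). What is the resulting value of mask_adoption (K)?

Policy A (S := 15, X + 37):
  Y = 43
  S = 15
  K = 165 − 2·15 = 135
Policy B (Y − 26):
  Y = 43 − 26 = 17
  S = 289 + 5·17 = 374
  K = 165 − 2·374 = -583
Policy C (S + 23, X := -35):
  Y = 43
  S = 289 + 5·43 (+23 from intervention) = 527
  K = 165 − 2·527 = -889
Comparing — Policy A: K=135, Policy B: K=-583, Policy C: K=-889. Highest is 135 (Policy A).

135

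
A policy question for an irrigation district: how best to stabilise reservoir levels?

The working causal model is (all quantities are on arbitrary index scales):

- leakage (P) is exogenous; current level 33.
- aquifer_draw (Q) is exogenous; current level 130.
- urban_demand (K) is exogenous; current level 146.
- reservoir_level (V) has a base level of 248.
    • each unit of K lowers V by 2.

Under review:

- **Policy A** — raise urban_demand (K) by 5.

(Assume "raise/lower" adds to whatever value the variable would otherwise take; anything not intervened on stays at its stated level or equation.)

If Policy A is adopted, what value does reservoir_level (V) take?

-54

Policy A (K + 5):
  K = 146 + 5 = 151
  V = 248 − 2·151 = -54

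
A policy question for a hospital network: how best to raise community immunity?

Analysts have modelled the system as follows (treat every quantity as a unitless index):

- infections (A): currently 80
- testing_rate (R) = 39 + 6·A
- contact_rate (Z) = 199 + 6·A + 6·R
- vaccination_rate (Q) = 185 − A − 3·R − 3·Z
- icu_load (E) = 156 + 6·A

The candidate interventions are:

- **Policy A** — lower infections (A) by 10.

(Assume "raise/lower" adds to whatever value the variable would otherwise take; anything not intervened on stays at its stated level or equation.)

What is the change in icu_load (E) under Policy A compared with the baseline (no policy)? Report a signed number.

Baseline:
  A = 80
  E = 156 + 6·80 = 636
Policy A (A − 10):
  A = 80 − 10 = 70
  E = 156 + 6·70 = 576
Change in E: 576 − 636 = -60

-60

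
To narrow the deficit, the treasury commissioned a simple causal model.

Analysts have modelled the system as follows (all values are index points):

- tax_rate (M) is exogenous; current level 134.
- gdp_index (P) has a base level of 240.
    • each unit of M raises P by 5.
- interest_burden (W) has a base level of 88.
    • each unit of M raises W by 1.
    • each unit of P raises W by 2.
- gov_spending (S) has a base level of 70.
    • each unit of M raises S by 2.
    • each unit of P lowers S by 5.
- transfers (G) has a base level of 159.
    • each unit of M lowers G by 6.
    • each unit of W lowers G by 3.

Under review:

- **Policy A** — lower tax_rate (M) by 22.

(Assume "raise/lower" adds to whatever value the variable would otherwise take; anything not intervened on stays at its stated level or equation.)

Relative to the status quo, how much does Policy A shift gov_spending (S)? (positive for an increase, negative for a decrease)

506

Baseline:
  M = 134
  P = 240 + 5·134 = 910
  S = 70 + 2·134 − 5·910 = -4212
Policy A (M − 22):
  M = 134 − 22 = 112
  P = 240 + 5·112 = 800
  S = 70 + 2·112 − 5·800 = -3706
Change in S: -3706 − (-4212) = 506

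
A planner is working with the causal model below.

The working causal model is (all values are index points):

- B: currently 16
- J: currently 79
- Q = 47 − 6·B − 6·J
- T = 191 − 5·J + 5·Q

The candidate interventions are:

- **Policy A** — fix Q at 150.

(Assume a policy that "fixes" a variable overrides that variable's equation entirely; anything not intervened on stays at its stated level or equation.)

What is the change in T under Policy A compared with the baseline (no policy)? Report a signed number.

3365

Baseline:
  B = 16
  J = 79
  Q = 47 − 6·16 − 6·79 = -523
  T = 191 − 5·79 + 5·(-523) = -2819
Policy A (Q := 150):
  B = 16
  J = 79
  Q = 150
  T = 191 − 5·79 + 5·150 = 546
Change in T: 546 − (-2819) = 3365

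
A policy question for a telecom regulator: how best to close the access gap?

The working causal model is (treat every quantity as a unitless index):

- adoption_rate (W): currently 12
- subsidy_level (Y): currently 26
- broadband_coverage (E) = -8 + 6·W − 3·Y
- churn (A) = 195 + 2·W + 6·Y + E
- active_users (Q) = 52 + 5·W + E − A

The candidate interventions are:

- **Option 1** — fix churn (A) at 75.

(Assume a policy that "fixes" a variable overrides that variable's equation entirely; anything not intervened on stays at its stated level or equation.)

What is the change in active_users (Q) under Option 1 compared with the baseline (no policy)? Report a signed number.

286

Baseline:
  W = 12
  Y = 26
  E = -8 + 6·12 − 3·26 = -14
  A = 195 + 2·12 + 6·26 + (-14) = 361
  Q = 52 + 5·12 + (-14) − 361 = -263
Option 1 (A := 75):
  W = 12
  Y = 26
  E = -8 + 6·12 − 3·26 = -14
  A = 75
  Q = 52 + 5·12 + (-14) − 75 = 23
Change in Q: 23 − (-263) = 286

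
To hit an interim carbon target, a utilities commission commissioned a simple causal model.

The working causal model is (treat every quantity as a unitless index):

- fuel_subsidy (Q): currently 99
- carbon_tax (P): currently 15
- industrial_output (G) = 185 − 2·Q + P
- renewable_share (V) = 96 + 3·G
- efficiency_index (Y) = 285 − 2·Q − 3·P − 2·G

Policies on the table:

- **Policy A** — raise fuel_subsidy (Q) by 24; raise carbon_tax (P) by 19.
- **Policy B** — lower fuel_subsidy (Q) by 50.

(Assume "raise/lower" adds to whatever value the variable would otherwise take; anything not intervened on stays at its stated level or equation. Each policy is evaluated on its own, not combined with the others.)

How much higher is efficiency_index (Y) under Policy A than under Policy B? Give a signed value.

Policy A (Q + 24, P + 19):
  Q = 99 + 24 = 123
  P = 15 + 19 = 34
  G = 185 − 2·123 + 34 = -27
  Y = 285 − 2·123 − 3·34 − 2·(-27) = -9
Policy B (Q − 50):
  Q = 99 − 50 = 49
  P = 15
  G = 185 − 2·49 + 15 = 102
  Y = 285 − 2·49 − 3·15 − 2·102 = -62
Y: -9 − (-62) = 53

53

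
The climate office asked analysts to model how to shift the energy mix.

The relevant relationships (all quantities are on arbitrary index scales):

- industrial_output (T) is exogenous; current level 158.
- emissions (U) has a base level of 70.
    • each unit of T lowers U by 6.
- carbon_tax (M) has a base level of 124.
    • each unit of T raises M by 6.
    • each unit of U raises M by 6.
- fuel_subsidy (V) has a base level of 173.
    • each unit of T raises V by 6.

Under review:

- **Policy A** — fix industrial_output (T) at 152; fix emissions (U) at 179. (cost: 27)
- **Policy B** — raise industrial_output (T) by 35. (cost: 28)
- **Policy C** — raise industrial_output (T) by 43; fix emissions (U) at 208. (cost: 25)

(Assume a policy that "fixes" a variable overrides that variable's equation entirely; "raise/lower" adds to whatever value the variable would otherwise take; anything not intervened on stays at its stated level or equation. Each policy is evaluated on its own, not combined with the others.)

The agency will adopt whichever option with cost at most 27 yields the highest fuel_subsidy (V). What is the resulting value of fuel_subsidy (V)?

Policy A (T := 152, U := 179):
  T = 152
  V = 173 + 6·152 = 1085
Policy C (T + 43, U := 208):
  T = 158 + 43 = 201
  V = 173 + 6·201 = 1379
Comparing — Policy A: V=1085, Policy C: V=1379. Highest is 1379 (Policy C).

1379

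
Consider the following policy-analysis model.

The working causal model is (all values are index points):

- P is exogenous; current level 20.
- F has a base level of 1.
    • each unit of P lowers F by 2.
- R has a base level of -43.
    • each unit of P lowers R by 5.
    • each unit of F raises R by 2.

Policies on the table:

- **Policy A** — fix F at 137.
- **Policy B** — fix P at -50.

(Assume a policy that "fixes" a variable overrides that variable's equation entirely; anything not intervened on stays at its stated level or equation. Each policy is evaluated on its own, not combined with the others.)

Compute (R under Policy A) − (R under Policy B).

-278

Policy A (F := 137):
  P = 20
  F = 137
  R = -43 − 5·20 + 2·137 = 131
Policy B (P := -50):
  P = -50
  F = 1 − 2·(-50) = 101
  R = -43 − 5·(-50) + 2·101 = 409
R: 131 − 409 = -278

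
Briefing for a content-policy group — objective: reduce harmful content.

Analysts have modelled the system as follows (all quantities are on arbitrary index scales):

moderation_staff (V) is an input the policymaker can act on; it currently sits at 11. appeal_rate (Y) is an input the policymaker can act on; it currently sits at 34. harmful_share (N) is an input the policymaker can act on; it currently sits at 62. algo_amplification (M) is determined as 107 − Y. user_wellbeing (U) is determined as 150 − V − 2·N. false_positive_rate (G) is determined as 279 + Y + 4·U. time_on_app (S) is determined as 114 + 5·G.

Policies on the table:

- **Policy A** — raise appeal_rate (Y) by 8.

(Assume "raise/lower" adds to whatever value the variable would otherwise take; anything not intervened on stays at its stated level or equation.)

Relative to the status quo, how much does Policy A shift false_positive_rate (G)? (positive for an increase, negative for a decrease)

8

Baseline:
  V = 11
  Y = 34
  N = 62
  U = 150 − 11 − 2·62 = 15
  G = 279 + 34 + 4·15 = 373
Policy A (Y + 8):
  V = 11
  Y = 34 + 8 = 42
  N = 62
  U = 150 − 11 − 2·62 = 15
  G = 279 + 42 + 4·15 = 381
Change in G: 381 − 373 = 8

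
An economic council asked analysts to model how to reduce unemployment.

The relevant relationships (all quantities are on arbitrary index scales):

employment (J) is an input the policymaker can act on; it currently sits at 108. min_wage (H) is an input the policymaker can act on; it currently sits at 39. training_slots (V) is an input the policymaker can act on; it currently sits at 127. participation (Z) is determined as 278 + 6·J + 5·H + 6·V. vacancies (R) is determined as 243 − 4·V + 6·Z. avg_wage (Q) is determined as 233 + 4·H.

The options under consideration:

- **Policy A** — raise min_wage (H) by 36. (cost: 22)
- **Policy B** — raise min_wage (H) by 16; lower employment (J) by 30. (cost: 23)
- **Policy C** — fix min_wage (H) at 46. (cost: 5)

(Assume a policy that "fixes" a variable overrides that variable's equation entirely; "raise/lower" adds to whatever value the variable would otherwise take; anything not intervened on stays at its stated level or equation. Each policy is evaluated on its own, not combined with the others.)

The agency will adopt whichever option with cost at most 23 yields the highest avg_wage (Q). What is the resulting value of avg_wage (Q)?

Policy A (H + 36):
  H = 39 + 36 = 75
  Q = 233 + 4·75 = 533
Policy B (H + 16, J − 30):
  H = 39 + 16 = 55
  Q = 233 + 4·55 = 453
Policy C (H := 46):
  H = 46
  Q = 233 + 4·46 = 417
Comparing — Policy A: Q=533, Policy B: Q=453, Policy C: Q=417. Highest is 533 (Policy A).

533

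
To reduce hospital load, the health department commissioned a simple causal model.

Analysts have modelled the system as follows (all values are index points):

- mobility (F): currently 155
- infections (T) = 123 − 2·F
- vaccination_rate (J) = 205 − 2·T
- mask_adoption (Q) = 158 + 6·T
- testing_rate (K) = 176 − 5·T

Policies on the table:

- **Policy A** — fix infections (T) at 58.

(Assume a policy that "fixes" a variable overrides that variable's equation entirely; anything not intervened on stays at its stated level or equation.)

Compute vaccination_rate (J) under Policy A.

89

Policy A (T := 58):
  F = 155
  T = 58
  J = 205 − 2·58 = 89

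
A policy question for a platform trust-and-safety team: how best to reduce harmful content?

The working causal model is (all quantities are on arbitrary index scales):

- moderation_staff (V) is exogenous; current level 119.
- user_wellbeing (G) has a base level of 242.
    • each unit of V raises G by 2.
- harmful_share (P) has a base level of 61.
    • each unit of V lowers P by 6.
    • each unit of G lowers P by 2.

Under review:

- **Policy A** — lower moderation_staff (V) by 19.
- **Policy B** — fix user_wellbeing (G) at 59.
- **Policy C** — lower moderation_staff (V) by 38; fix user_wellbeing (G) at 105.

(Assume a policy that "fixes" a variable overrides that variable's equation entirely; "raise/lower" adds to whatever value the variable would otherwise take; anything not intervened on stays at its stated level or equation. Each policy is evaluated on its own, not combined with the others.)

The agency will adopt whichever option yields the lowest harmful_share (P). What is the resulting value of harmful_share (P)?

Policy A (V − 19):
  V = 119 − 19 = 100
  G = 242 + 2·100 = 442
  P = 61 − 6·100 − 2·442 = -1423
Policy B (G := 59):
  V = 119
  G = 59
  P = 61 − 6·119 − 2·59 = -771
Policy C (V − 38, G := 105):
  V = 119 − 38 = 81
  G = 105
  P = 61 − 6·81 − 2·105 = -635
Comparing — Policy A: P=-1423, Policy B: P=-771, Policy C: P=-635. Lowest is -1423 (Policy A).

-1423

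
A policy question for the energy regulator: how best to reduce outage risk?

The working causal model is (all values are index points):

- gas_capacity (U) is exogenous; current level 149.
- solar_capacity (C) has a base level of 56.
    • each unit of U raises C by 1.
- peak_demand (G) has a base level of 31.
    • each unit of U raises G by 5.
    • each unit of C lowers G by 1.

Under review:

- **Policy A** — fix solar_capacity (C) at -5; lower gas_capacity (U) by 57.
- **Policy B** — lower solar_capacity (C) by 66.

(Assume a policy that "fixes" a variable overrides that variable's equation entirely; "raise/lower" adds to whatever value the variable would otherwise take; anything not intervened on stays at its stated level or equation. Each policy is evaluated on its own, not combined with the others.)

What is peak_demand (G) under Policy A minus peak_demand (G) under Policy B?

-141

Policy A (C := -5, U − 57):
  U = 149 − 57 = 92
  C = -5
  G = 31 + 5·92 − (-5) = 496
Policy B (C − 66):
  U = 149
  C = 56 + 149 (−66 from intervention) = 139
  G = 31 + 5·149 − 139 = 637
G: 496 − 637 = -141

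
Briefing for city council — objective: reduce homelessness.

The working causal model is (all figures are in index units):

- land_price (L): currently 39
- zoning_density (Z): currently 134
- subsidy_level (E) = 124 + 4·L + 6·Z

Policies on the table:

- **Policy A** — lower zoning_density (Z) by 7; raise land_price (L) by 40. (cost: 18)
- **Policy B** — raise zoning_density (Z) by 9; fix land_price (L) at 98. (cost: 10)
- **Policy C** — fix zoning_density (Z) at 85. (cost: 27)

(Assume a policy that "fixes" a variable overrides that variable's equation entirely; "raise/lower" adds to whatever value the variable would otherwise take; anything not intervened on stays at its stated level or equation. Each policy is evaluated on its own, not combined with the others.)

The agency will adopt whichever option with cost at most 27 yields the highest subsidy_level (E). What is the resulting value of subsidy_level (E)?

Policy A (Z − 7, L + 40):
  L = 39 + 40 = 79
  Z = 134 − 7 = 127
  E = 124 + 4·79 + 6·127 = 1202
Policy B (Z + 9, L := 98):
  L = 98
  Z = 134 + 9 = 143
  E = 124 + 4·98 + 6·143 = 1374
Policy C (Z := 85):
  L = 39
  Z = 85
  E = 124 + 4·39 + 6·85 = 790
Comparing — Policy A: E=1202, Policy B: E=1374, Policy C: E=790. Highest is 1374 (Policy B).

1374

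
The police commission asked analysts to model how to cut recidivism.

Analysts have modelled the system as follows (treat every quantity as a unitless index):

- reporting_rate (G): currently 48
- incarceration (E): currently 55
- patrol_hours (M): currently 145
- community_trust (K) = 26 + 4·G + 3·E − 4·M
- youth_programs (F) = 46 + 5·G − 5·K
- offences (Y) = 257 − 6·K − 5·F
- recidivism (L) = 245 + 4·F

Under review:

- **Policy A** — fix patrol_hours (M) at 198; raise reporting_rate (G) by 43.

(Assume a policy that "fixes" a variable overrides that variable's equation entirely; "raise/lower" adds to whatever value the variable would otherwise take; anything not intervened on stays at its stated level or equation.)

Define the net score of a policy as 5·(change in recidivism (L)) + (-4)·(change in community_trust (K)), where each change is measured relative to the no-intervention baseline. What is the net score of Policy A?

Baseline:
  G = 48
  E = 55
  M = 145
  K = 26 + 4·48 + 3·55 − 4·145 = -197
  F = 46 + 5·48 − 5·(-197) = 1271
  L = 245 + 4·1271 = 5329
Policy A (M := 198, G + 43):
  G = 48 + 43 = 91
  E = 55
  M = 198
  K = 26 + 4·91 + 3·55 − 4·198 = -237
  F = 46 + 5·91 − 5·(-237) = 1686
  L = 245 + 4·1686 = 6989
ΔL = 6989 − 5329 = 1660; ΔK = -237 − (-197) = -40
Score = 5·1660 + (-4)·(-40) = 8460

8460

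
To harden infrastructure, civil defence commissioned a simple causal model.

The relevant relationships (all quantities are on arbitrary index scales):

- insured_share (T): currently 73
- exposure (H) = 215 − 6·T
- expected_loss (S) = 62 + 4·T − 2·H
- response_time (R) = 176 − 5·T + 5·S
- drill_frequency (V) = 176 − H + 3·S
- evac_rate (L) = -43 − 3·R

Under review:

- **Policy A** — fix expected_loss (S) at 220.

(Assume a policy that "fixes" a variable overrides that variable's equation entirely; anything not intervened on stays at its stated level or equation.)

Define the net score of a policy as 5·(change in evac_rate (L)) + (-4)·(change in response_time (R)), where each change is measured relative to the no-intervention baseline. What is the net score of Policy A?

Baseline:
  T = 73
  H = 215 − 6·73 = -223
  S = 62 + 4·73 − 2·(-223) = 800
  R = 176 − 5·73 + 5·800 = 3811
  L = -43 − 3·3811 = -11476
Policy A (S := 220):
  T = 73
  H = 215 − 6·73 = -223
  S = 220
  R = 176 − 5·73 + 5·220 = 911
  L = -43 − 3·911 = -2776
ΔL = -2776 − (-11476) = 8700; ΔR = 911 − 3811 = -2900
Score = 5·8700 + (-4)·(-2900) = 55100

55100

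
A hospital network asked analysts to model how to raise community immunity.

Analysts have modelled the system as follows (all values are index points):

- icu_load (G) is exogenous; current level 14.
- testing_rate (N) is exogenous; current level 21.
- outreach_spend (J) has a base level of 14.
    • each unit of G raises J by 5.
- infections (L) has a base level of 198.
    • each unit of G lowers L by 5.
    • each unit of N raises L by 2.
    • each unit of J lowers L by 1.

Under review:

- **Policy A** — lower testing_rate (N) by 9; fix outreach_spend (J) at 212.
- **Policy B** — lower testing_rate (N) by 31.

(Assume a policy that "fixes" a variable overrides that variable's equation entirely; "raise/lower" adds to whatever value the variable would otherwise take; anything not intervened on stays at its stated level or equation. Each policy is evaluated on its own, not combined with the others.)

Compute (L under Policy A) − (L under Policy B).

-84

Policy A (N − 9, J := 212):
  G = 14
  N = 21 − 9 = 12
  J = 212
  L = 198 − 5·14 + 2·12 − 212 = -60
Policy B (N − 31):
  G = 14
  N = 21 − 31 = -10
  J = 14 + 5·14 = 84
  L = 198 − 5·14 + 2·(-10) − 84 = 24
L: -60 − 24 = -84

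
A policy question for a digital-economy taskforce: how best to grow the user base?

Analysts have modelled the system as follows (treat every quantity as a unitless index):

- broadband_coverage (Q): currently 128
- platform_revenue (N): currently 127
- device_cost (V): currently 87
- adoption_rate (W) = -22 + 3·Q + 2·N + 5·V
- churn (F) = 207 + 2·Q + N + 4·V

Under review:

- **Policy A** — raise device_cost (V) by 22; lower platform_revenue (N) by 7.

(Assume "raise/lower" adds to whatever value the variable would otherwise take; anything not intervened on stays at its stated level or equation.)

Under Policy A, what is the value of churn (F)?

1019

Policy A (V + 22, N − 7):
  Q = 128
  N = 127 − 7 = 120
  V = 87 + 22 = 109
  F = 207 + 2·128 + 120 + 4·109 = 1019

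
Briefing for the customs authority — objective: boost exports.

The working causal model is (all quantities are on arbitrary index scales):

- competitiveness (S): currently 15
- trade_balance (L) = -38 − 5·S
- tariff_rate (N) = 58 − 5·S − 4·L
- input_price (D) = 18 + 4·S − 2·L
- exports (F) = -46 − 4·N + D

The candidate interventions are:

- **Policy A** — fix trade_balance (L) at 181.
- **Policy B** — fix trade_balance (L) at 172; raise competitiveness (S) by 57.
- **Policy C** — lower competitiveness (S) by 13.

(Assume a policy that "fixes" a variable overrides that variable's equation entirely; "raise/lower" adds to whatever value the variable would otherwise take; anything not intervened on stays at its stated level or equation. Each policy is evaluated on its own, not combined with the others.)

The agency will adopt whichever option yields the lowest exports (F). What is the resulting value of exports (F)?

-884

Policy A (L := 181):
  S = 15
  L = 181
  N = 58 − 5·15 − 4·181 = -741
  D = 18 + 4·15 − 2·181 = -284
  F = -46 − 4·(-741) + (-284) = 2634
Policy B (L := 172, S + 57):
  S = 15 + 57 = 72
  L = 172
  N = 58 − 5·72 − 4·172 = -990
  D = 18 + 4·72 − 2·172 = -38
  F = -46 − 4·(-990) + (-38) = 3876
Policy C (S − 13):
  S = 15 − 13 = 2
  L = -38 − 5·2 = -48
  N = 58 − 5·2 − 4·(-48) = 240
  D = 18 + 4·2 − 2·(-48) = 122
  F = -46 − 4·240 + 122 = -884
Comparing — Policy A: F=2634, Policy B: F=3876, Policy C: F=-884. Lowest is -884 (Policy C).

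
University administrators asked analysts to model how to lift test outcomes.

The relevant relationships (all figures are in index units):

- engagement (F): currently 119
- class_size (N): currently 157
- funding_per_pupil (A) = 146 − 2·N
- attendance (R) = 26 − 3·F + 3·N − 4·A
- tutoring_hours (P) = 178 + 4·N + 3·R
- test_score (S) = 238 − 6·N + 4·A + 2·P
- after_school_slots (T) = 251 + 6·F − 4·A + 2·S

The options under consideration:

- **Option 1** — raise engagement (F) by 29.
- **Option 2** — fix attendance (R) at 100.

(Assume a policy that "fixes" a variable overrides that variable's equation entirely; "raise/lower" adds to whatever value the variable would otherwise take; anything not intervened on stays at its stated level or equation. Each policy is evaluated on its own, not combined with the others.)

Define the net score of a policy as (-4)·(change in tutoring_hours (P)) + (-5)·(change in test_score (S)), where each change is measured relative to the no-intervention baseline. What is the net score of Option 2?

Baseline:
  F = 119
  N = 157
  A = 146 − 2·157 = -168
  R = 26 − 3·119 + 3·157 − 4·(-168) = 812
  P = 178 + 4·157 + 3·812 = 3242
  S = 238 − 6·157 + 4·(-168) + 2·3242 = 5108
Option 2 (R := 100):
  F = 119
  N = 157
  A = 146 − 2·157 = -168
  R = 100
  P = 178 + 4·157 + 3·100 = 1106
  S = 238 − 6·157 + 4·(-168) + 2·1106 = 836
ΔP = 1106 − 3242 = -2136; ΔS = 836 − 5108 = -4272
Score = (-4)·(-2136) + (-5)·(-4272) = 29904

29904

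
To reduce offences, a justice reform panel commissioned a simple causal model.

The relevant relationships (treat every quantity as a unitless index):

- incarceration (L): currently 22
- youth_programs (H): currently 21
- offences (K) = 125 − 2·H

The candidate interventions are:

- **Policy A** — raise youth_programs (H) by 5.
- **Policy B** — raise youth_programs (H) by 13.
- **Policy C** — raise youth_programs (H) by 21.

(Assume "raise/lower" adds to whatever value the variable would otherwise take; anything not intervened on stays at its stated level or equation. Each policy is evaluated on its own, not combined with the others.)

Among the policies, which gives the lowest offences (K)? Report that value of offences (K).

41

Policy A (H + 5):
  H = 21 + 5 = 26
  K = 125 − 2·26 = 73
Policy B (H + 13):
  H = 21 + 13 = 34
  K = 125 − 2·34 = 57
Policy C (H + 21):
  H = 21 + 21 = 42
  K = 125 − 2·42 = 41
Comparing — Policy A: K=73, Policy B: K=57, Policy C: K=41. Lowest is 41 (Policy C).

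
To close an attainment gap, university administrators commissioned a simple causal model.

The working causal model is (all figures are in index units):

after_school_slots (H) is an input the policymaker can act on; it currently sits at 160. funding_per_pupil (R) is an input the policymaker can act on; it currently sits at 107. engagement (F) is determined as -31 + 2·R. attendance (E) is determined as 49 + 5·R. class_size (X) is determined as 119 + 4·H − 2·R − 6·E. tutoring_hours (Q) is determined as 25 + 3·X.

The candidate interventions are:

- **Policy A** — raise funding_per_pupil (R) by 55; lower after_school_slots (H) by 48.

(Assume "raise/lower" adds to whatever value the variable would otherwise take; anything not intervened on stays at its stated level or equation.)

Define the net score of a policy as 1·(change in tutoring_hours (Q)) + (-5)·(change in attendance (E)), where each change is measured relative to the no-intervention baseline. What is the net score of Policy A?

-7231

Baseline:
  H = 160
  R = 107
  E = 49 + 5·107 = 584
  X = 119 + 4·160 − 2·107 − 6·584 = -2959
  Q = 25 + 3·(-2959) = -8852
Policy A (R + 55, H − 48):
  H = 160 − 48 = 112
  R = 107 + 55 = 162
  E = 49 + 5·162 = 859
  X = 119 + 4·112 − 2·162 − 6·859 = -4911
  Q = 25 + 3·(-4911) = -14708
ΔQ = -14708 − (-8852) = -5856; ΔE = 859 − 584 = 275
Score = 1·(-5856) + (-5)·275 = -7231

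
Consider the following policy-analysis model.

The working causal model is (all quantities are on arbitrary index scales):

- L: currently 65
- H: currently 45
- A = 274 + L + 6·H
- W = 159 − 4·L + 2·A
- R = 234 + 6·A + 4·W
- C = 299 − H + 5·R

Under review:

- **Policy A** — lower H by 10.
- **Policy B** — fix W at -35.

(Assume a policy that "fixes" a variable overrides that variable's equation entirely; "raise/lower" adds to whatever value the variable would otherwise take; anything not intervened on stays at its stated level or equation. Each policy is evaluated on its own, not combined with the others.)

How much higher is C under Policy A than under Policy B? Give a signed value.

18850

Policy A (H − 10):
  L = 65
  H = 45 − 10 = 35
  A = 274 + 65 + 6·35 = 549
  W = 159 − 4·65 + 2·549 = 997
  R = 234 + 6·549 + 4·997 = 7516
  C = 299 − 35 + 5·7516 = 37844
Policy B (W := -35):
  L = 65
  H = 45
  A = 274 + 65 + 6·45 = 609
  W = -35
  R = 234 + 6·609 + 4·(-35) = 3748
  C = 299 − 45 + 5·3748 = 18994
C: 37844 − 18994 = 18850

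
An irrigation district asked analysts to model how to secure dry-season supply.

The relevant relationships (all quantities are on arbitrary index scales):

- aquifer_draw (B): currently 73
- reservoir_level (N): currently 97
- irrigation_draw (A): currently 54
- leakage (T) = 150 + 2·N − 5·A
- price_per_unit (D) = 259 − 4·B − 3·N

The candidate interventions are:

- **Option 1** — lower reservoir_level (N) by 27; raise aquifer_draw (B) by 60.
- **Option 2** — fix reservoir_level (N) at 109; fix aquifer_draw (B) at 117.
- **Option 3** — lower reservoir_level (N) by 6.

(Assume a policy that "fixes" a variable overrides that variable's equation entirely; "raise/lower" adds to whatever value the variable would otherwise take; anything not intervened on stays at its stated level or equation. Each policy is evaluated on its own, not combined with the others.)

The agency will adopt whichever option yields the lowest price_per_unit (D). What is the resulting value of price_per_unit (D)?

Option 1 (N − 27, B + 60):
  B = 73 + 60 = 133
  N = 97 − 27 = 70
  D = 259 − 4·133 − 3·70 = -483
Option 2 (N := 109, B := 117):
  B = 117
  N = 109
  D = 259 − 4·117 − 3·109 = -536
Option 3 (N − 6):
  B = 73
  N = 97 − 6 = 91
  D = 259 − 4·73 − 3·91 = -306
Comparing — Option 1: D=-483, Option 2: D=-536, Option 3: D=-306. Lowest is -536 (Option 2).

-536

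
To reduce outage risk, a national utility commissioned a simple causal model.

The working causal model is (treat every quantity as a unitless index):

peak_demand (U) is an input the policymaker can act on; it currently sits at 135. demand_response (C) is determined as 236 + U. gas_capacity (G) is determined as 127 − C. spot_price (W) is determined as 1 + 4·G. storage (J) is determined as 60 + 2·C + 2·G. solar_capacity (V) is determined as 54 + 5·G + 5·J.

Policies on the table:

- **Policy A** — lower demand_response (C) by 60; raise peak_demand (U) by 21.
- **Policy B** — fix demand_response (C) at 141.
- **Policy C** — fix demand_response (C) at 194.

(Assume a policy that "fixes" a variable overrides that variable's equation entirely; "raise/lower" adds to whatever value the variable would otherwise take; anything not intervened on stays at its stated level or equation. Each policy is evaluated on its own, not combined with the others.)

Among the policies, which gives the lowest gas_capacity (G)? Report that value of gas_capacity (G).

Policy A (C − 60, U + 21):
  U = 135 + 21 = 156
  C = 236 + 156 (−60 from intervention) = 332
  G = 127 − 332 = -205
Policy B (C := 141):
  U = 135
  C = 141
  G = 127 − 141 = -14
Policy C (C := 194):
  U = 135
  C = 194
  G = 127 − 194 = -67
Comparing — Policy A: G=-205, Policy B: G=-14, Policy C: G=-67. Lowest is -205 (Policy A).

-205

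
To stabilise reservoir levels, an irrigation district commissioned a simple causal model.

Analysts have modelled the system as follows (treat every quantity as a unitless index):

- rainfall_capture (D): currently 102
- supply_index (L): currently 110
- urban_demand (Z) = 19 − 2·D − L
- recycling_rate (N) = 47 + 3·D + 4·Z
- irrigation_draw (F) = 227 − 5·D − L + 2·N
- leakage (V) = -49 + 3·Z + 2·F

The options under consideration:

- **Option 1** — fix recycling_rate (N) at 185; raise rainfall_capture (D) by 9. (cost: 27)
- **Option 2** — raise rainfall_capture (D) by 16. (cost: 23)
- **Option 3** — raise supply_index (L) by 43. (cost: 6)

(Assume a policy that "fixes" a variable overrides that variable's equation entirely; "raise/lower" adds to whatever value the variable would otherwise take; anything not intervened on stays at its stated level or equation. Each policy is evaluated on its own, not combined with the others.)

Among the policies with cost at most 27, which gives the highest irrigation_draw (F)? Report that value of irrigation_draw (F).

-68

Option 1 (N := 185, D + 9):
  D = 102 + 9 = 111
  L = 110
  Z = 19 − 2·111 − 110 = -313
  N = 185
  F = 227 − 5·111 − 110 + 2·185 = -68
Option 2 (D + 16):
  D = 102 + 16 = 118
  L = 110
  Z = 19 − 2·118 − 110 = -327
  N = 47 + 3·118 + 4·(-327) = -907
  F = 227 − 5·118 − 110 + 2·(-907) = -2287
Option 3 (L + 43):
  D = 102
  L = 110 + 43 = 153
  Z = 19 − 2·102 − 153 = -338
  N = 47 + 3·102 + 4·(-338) = -999
  F = 227 − 5·102 − 153 + 2·(-999) = -2434
Comparing — Option 1: F=-68, Option 2: F=-2287, Option 3: F=-2434. Highest is -68 (Option 1).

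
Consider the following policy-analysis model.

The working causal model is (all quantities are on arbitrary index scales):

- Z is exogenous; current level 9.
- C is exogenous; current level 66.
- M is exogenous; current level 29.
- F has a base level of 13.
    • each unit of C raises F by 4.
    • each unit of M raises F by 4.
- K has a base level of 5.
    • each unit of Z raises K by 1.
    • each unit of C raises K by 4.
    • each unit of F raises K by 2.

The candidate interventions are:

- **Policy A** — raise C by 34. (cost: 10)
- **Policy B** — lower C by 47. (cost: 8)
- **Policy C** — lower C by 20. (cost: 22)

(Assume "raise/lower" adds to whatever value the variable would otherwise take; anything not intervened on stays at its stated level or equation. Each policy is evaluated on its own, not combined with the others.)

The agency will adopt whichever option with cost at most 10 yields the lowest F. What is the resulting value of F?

205

Policy A (C + 34):
  C = 66 + 34 = 100
  M = 29
  F = 13 + 4·100 + 4·29 = 529
Policy B (C − 47):
  C = 66 − 47 = 19
  M = 29
  F = 13 + 4·19 + 4·29 = 205
Comparing — Policy A: F=529, Policy B: F=205. Lowest is 205 (Policy B).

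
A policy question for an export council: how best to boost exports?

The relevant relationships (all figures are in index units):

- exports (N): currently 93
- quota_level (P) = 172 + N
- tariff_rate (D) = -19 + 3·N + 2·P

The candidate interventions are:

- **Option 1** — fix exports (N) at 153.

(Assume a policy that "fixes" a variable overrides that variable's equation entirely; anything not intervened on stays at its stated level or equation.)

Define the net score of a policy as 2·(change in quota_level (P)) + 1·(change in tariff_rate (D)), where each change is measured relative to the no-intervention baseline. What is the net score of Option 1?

Baseline:
  N = 93
  P = 172 + 93 = 265
  D = -19 + 3·93 + 2·265 = 790
Option 1 (N := 153):
  N = 153
  P = 172 + 153 = 325
  D = -19 + 3·153 + 2·325 = 1090
ΔP = 325 − 265 = 60; ΔD = 1090 − 790 = 300
Score = 2·60 + 1·300 = 420

420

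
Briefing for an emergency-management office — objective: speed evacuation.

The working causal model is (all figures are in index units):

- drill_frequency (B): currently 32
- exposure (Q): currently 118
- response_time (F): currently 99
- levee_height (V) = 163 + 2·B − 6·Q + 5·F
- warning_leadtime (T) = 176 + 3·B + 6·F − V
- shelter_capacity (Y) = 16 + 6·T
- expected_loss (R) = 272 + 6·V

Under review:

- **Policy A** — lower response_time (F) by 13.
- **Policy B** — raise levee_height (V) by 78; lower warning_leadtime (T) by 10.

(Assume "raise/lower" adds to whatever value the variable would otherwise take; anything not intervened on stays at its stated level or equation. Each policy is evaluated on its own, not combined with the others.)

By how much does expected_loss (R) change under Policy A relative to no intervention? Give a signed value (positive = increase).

-390

Baseline:
  B = 32
  Q = 118
  F = 99
  V = 163 + 2·32 − 6·118 + 5·99 = 14
  R = 272 + 6·14 = 356
Policy A (F − 13):
  B = 32
  Q = 118
  F = 99 − 13 = 86
  V = 163 + 2·32 − 6·118 + 5·86 = -51
  R = 272 + 6·(-51) = -34
Change in R: -34 − 356 = -390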